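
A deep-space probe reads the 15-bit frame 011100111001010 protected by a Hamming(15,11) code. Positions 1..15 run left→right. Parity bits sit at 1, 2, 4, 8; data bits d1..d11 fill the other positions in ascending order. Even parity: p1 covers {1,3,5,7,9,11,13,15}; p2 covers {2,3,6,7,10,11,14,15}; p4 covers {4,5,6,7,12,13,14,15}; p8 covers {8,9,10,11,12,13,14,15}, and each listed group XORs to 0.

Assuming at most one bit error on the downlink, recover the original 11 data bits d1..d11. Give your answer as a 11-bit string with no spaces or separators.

s1 (pos 1,3,5,7,9,11,13,15): 0⊕1⊕0⊕1⊕1⊕0⊕0⊕0 = 1
s2 (pos 2,3,6,7,10,11,14,15): 1⊕1⊕0⊕1⊕0⊕0⊕1⊕0 = 0
s4 (pos 4,5,6,7,12,13,14,15): 1⊕0⊕0⊕1⊕1⊕0⊕1⊕0 = 0
s8 (pos 8,9,10,11,12,13,14,15): 1⊕1⊕0⊕0⊕1⊕0⊕1⊕0 = 0
Syndrome s8…s1 = 0001 → error at position 1.
Flip position 1: 011100111001010 → 111100111001010
Read data bits from positions 3,5,6,7,9,10,11,12,13,14,15: 10011001010

10011001010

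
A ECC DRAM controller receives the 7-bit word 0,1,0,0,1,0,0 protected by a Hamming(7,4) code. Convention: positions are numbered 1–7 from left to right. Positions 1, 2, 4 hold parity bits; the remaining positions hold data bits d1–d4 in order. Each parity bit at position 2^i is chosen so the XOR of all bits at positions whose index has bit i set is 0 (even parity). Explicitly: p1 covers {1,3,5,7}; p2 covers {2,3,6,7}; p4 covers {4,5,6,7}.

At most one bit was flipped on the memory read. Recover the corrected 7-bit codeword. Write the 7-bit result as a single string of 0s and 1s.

0100101

s1 (pos 1,3,5,7): 0⊕0⊕1⊕0 = 1
s2 (pos 2,3,6,7): 1⊕0⊕0⊕0 = 1
s4 (pos 4,5,6,7): 0⊕1⊕0⊕0 = 1
Syndrome s4…s1 = 111 → error at position 7.
Flip position 7: 0100100 → 0100101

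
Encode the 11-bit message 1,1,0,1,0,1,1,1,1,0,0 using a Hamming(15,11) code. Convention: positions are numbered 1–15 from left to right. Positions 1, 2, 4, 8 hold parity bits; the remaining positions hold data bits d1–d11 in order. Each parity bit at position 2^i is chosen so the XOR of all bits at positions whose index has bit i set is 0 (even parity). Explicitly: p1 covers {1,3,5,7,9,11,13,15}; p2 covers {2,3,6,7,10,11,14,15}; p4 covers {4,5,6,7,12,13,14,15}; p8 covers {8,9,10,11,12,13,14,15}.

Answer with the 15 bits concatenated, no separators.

Place data at non-parity positions: p1 p2 1 p4 1 0 1 p8 0 1 1 1 1 0 0
p1 (pos 1,3,5,7,9,11,13,15): XOR of data positions = 1⊕1⊕1⊕0⊕1⊕1⊕0 = 1
p2 (pos 2,3,6,7,10,11,14,15): XOR of data positions = 1⊕0⊕1⊕1⊕1⊕0⊕0 = 0
p4 (pos 4,5,6,7,12,13,14,15): XOR of data positions = 1⊕0⊕1⊕1⊕1⊕0⊕0 = 0
p8 (pos 8,9,10,11,12,13,14,15): XOR of data positions = 0⊕1⊕1⊕1⊕1⊕0⊕0 = 0
Codeword: 101010100111100

101010100111100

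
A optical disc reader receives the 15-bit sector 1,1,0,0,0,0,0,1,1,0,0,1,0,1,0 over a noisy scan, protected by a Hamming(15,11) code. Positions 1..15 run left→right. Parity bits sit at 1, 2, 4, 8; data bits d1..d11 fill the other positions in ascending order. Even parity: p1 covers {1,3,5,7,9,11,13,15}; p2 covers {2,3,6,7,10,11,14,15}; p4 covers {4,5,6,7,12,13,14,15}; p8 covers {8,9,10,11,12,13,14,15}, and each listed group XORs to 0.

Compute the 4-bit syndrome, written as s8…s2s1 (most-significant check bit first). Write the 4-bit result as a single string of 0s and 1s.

s1 (pos 1,3,5,7,9,11,13,15): 1⊕0⊕0⊕0⊕1⊕0⊕0⊕0 = 0
s2 (pos 2,3,6,7,10,11,14,15): 1⊕0⊕0⊕0⊕0⊕0⊕1⊕0 = 0
s4 (pos 4,5,6,7,12,13,14,15): 0⊕0⊕0⊕0⊕1⊕0⊕1⊕0 = 0
s8 (pos 8,9,10,11,12,13,14,15): 1⊕1⊕0⊕0⊕1⊕0⊕1⊕0 = 0
Syndrome s8…s1 = 0000 → no error.

0000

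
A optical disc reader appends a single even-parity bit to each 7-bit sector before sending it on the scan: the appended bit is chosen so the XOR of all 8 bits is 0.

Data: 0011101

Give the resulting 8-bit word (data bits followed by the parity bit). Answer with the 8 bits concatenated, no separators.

XOR of the 7 data bits: 0⊕0⊕1⊕1⊕1⊕0⊕1 = 0
Parity bit = 0 (so all 8 bits XOR to 0).

00111010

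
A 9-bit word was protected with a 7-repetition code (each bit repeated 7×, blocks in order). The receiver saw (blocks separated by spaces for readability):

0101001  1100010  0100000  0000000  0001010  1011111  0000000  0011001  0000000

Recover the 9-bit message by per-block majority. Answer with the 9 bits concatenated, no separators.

Block 1 (0101001): 3 ones → 0
Block 2 (1100010): 3 ones → 0
Block 3 (0100000): 1 one → 0
Block 4 (0000000): 0 ones → 0
Block 5 (0001010): 2 ones → 0
Block 6 (1011111): 6 ones → 1
Block 7 (0000000): 0 ones → 0
Block 8 (0011001): 3 ones → 0
Block 9 (0000000): 0 ones → 0

000001000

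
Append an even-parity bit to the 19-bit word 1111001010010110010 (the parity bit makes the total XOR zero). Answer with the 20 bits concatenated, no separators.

11110010100101100100

XOR of the 19 data bits: 1⊕1⊕1⊕1⊕0⊕0⊕1⊕0⊕1⊕0⊕0⊕1⊕0⊕1⊕1⊕0⊕0⊕1⊕0 = 0
Parity bit = 0 (so all 20 bits XOR to 0).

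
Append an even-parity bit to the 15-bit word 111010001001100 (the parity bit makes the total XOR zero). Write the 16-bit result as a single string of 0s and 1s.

1110100010011001

XOR of the 15 data bits: 1⊕1⊕1⊕0⊕1⊕0⊕0⊕0⊕1⊕0⊕0⊕1⊕1⊕0⊕0 = 1
Parity bit = 1 (so all 16 bits XOR to 0).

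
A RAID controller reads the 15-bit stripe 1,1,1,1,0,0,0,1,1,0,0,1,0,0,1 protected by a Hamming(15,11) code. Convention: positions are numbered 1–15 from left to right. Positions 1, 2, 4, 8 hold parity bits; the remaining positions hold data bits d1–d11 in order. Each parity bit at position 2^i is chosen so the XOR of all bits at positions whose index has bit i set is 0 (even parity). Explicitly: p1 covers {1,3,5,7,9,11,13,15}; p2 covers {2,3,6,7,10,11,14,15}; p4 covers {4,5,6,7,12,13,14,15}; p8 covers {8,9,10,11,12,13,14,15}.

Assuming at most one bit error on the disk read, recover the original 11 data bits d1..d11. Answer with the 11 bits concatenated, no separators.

s1 (pos 1,3,5,7,9,11,13,15): 1⊕1⊕0⊕0⊕1⊕0⊕0⊕1 = 0
s2 (pos 2,3,6,7,10,11,14,15): 1⊕1⊕0⊕0⊕0⊕0⊕0⊕1 = 1
s4 (pos 4,5,6,7,12,13,14,15): 1⊕0⊕0⊕0⊕1⊕0⊕0⊕1 = 1
s8 (pos 8,9,10,11,12,13,14,15): 1⊕1⊕0⊕0⊕1⊕0⊕0⊕1 = 0
Syndrome s8…s1 = 0110 → error at position 6.
Flip position 6: 111100011001001 → 111101011001001
Read data bits from positions 3,5,6,7,9,10,11,12,13,14,15: 10101001001

10101001001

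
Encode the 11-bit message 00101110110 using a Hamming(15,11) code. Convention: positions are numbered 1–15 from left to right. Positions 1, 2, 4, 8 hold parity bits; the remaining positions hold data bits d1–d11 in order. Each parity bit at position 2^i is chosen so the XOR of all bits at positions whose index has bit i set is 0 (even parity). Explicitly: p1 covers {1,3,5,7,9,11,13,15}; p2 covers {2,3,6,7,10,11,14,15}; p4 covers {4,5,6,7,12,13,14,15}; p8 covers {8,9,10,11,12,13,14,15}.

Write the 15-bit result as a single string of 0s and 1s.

100101011110110

Place data at non-parity positions: p1 p2 0 p4 0 1 0 p8 1 1 1 0 1 1 0
p1 (pos 1,3,5,7,9,11,13,15): XOR of data positions = 0⊕0⊕0⊕1⊕1⊕1⊕0 = 1
p2 (pos 2,3,6,7,10,11,14,15): XOR of data positions = 0⊕1⊕0⊕1⊕1⊕1⊕0 = 0
p4 (pos 4,5,6,7,12,13,14,15): XOR of data positions = 0⊕1⊕0⊕0⊕1⊕1⊕0 = 1
p8 (pos 8,9,10,11,12,13,14,15): XOR of data positions = 1⊕1⊕1⊕0⊕1⊕1⊕0 = 1
Codeword: 100101011110110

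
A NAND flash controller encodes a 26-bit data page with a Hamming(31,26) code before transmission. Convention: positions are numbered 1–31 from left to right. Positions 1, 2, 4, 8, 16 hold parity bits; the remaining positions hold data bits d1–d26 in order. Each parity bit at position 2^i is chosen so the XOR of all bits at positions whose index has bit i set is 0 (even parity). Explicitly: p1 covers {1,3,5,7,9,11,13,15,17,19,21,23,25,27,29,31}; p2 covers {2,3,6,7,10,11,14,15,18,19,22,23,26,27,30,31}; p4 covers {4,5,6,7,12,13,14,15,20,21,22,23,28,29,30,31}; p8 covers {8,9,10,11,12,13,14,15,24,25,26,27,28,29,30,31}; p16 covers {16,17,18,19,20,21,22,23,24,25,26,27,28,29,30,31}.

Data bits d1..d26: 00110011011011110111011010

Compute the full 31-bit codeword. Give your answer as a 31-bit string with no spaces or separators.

0000011100110110011110111011010

Place data at non-parity positions: p1 p2 0 p4 0 1 1 p8 0 0 1 1 0 1 1 p16 0 1 1 1 1 0 1 1 1 0 1 1 0 1 0
p1 (pos 1,3,5,7,9,11,13,15,17,19,21,23,25,27,29,31): XOR of data positions = 0⊕0⊕1⊕0⊕1⊕0⊕1⊕0⊕1⊕1⊕1⊕1⊕1⊕0⊕0 = 0
p2 (pos 2,3,6,7,10,11,14,15,18,19,22,23,26,27,30,31): XOR of data positions = 0⊕1⊕1⊕0⊕1⊕1⊕1⊕1⊕1⊕0⊕1⊕0⊕1⊕1⊕0 = 0
p4 (pos 4,5,6,7,12,13,14,15,20,21,22,23,28,29,30,31): XOR of data positions = 0⊕1⊕1⊕1⊕0⊕1⊕1⊕1⊕1⊕0⊕1⊕1⊕0⊕1⊕0 = 0
p8 (pos 8,9,10,11,12,13,14,15,24,25,26,27,28,29,30,31): XOR of data positions = 0⊕0⊕1⊕1⊕0⊕1⊕1⊕1⊕1⊕0⊕1⊕1⊕0⊕1⊕0 = 1
p16 (pos 16,17,18,19,20,21,22,23,24,25,26,27,28,29,30,31): XOR of data positions = 0⊕1⊕1⊕1⊕1⊕0⊕1⊕1⊕1⊕0⊕1⊕1⊕0⊕1⊕0 = 0
Codeword: 0000011100110110011110111011010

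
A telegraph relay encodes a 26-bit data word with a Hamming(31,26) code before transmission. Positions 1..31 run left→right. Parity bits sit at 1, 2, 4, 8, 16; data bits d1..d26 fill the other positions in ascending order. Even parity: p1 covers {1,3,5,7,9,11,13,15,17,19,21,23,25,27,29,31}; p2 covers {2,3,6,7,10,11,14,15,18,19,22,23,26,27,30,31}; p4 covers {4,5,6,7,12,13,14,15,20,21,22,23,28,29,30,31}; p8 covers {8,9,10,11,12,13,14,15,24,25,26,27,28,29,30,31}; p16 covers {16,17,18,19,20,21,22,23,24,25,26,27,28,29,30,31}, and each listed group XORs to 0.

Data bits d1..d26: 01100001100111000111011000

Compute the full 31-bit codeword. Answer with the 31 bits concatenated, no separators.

Place data at non-parity positions: p1 p2 0 p4 1 1 0 p8 0 0 0 1 1 0 0 p16 1 1 1 0 0 0 1 1 1 0 1 1 0 0 0
p1 (pos 1,3,5,7,9,11,13,15,17,19,21,23,25,27,29,31): XOR of data positions = 0⊕1⊕0⊕0⊕0⊕1⊕0⊕1⊕1⊕0⊕1⊕1⊕1⊕0⊕0 = 1
p2 (pos 2,3,6,7,10,11,14,15,18,19,22,23,26,27,30,31): XOR of data positions = 0⊕1⊕0⊕0⊕0⊕0⊕0⊕1⊕1⊕0⊕1⊕0⊕1⊕0⊕0 = 1
p4 (pos 4,5,6,7,12,13,14,15,20,21,22,23,28,29,30,31): XOR of data positions = 1⊕1⊕0⊕1⊕1⊕0⊕0⊕0⊕0⊕0⊕1⊕1⊕0⊕0⊕0 = 0
p8 (pos 8,9,10,11,12,13,14,15,24,25,26,27,28,29,30,31): XOR of data positions = 0⊕0⊕0⊕1⊕1⊕0⊕0⊕1⊕1⊕0⊕1⊕1⊕0⊕0⊕0 = 0
p16 (pos 16,17,18,19,20,21,22,23,24,25,26,27,28,29,30,31): XOR of data positions = 1⊕1⊕1⊕0⊕0⊕0⊕1⊕1⊕1⊕0⊕1⊕1⊕0⊕0⊕0 = 0
Codeword: 1100110000011000111000111011000

1100110000011000111000111011000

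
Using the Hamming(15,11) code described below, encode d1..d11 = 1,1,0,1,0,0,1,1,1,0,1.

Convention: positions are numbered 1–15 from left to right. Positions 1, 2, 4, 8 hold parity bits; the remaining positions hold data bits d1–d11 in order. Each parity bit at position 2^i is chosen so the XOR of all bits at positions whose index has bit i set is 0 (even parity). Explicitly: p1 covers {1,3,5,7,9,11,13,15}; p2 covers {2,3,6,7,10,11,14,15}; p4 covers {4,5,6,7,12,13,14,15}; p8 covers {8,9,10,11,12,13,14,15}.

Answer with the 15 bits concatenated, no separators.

Place data at non-parity positions: p1 p2 1 p4 1 0 1 p8 0 0 1 1 1 0 1
p1 (pos 1,3,5,7,9,11,13,15): XOR of data positions = 1⊕1⊕1⊕0⊕1⊕1⊕1 = 0
p2 (pos 2,3,6,7,10,11,14,15): XOR of data positions = 1⊕0⊕1⊕0⊕1⊕0⊕1 = 0
p4 (pos 4,5,6,7,12,13,14,15): XOR of data positions = 1⊕0⊕1⊕1⊕1⊕0⊕1 = 1
p8 (pos 8,9,10,11,12,13,14,15): XOR of data positions = 0⊕0⊕1⊕1⊕1⊕0⊕1 = 0
Codeword: 001110100011101

001110100011101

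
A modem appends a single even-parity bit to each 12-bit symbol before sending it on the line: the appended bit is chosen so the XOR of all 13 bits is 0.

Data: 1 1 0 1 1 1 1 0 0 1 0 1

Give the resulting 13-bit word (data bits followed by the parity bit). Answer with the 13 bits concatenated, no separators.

1101111001010

XOR of the 12 data bits: 1⊕1⊕0⊕1⊕1⊕1⊕1⊕0⊕0⊕1⊕0⊕1 = 0
Parity bit = 0 (so all 13 bits XOR to 0).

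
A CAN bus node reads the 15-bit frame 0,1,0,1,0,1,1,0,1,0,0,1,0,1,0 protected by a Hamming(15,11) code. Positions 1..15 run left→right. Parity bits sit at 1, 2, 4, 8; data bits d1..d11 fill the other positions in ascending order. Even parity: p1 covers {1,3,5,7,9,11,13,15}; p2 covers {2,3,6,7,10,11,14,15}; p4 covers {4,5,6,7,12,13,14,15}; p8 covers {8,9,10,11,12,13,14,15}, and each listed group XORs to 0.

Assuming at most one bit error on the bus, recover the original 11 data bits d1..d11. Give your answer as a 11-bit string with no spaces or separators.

00111000010

s1 (pos 1,3,5,7,9,11,13,15): 0⊕0⊕0⊕1⊕1⊕0⊕0⊕0 = 0
s2 (pos 2,3,6,7,10,11,14,15): 1⊕0⊕1⊕1⊕0⊕0⊕1⊕0 = 0
s4 (pos 4,5,6,7,12,13,14,15): 1⊕0⊕1⊕1⊕1⊕0⊕1⊕0 = 1
s8 (pos 8,9,10,11,12,13,14,15): 0⊕1⊕0⊕0⊕1⊕0⊕1⊕0 = 1
Syndrome s8…s1 = 1100 → error at position 12.
Flip position 12: 010101101001010 → 010101101000010
Read data bits from positions 3,5,6,7,9,10,11,12,13,14,15: 00111000010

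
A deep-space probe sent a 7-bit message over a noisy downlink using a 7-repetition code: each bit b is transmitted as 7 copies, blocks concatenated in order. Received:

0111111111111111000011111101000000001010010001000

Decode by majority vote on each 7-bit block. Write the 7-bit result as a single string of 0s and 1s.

1101000

Block 1 (0111111): 6 ones → 1
Block 2 (1111111): 7 ones → 1
Block 3 (1100001): 3 ones → 0
Block 4 (1111101): 6 ones → 1
Block 5 (0000000): 0 ones → 0
Block 6 (0101001): 3 ones → 0
Block 7 (0001000): 1 one → 0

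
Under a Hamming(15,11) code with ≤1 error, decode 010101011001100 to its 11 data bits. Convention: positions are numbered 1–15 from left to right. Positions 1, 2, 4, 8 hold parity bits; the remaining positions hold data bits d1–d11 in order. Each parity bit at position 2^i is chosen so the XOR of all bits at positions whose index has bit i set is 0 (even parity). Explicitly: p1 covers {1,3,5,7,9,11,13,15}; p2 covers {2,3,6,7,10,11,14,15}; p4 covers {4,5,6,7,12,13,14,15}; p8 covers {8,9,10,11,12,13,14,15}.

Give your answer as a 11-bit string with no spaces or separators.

00101001100

s1 (pos 1,3,5,7,9,11,13,15): 0⊕0⊕0⊕0⊕1⊕0⊕1⊕0 = 0
s2 (pos 2,3,6,7,10,11,14,15): 1⊕0⊕1⊕0⊕0⊕0⊕0⊕0 = 0
s4 (pos 4,5,6,7,12,13,14,15): 1⊕0⊕1⊕0⊕1⊕1⊕0⊕0 = 0
s8 (pos 8,9,10,11,12,13,14,15): 1⊕1⊕0⊕0⊕1⊕1⊕0⊕0 = 0
Syndrome s8…s1 = 0000 → no error.
Read data bits from positions 3,5,6,7,9,10,11,12,13,14,15: 00101001100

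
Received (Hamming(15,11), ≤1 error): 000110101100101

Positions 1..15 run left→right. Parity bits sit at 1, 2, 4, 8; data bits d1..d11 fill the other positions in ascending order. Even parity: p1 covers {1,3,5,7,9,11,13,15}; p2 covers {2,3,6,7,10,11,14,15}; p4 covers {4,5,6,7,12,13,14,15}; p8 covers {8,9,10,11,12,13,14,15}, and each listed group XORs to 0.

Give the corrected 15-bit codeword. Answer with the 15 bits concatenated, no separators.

s1 (pos 1,3,5,7,9,11,13,15): 0⊕0⊕1⊕1⊕1⊕0⊕1⊕1 = 1
s2 (pos 2,3,6,7,10,11,14,15): 0⊕0⊕0⊕1⊕1⊕0⊕0⊕1 = 1
s4 (pos 4,5,6,7,12,13,14,15): 1⊕1⊕0⊕1⊕0⊕1⊕0⊕1 = 1
s8 (pos 8,9,10,11,12,13,14,15): 0⊕1⊕1⊕0⊕0⊕1⊕0⊕1 = 0
Syndrome s8…s1 = 0111 → error at position 7.
Flip position 7: 000110101100101 → 000110001100101

000110001100101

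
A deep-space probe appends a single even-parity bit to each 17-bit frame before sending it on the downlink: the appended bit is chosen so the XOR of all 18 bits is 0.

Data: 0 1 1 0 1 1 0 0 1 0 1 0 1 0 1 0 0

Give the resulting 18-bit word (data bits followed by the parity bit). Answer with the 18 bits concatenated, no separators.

011011001010101000

XOR of the 17 data bits: 0⊕1⊕1⊕0⊕1⊕1⊕0⊕0⊕1⊕0⊕1⊕0⊕1⊕0⊕1⊕0⊕0 = 0
Parity bit = 0 (so all 18 bits XOR to 0).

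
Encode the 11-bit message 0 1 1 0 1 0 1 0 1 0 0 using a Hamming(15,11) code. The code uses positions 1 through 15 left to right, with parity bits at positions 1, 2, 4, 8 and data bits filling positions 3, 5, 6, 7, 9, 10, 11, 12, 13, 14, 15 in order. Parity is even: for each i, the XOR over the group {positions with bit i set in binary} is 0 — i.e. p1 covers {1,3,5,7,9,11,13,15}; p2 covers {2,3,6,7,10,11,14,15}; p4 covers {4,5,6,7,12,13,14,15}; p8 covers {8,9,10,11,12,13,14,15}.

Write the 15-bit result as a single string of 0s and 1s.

Place data at non-parity positions: p1 p2 0 p4 1 1 0 p8 1 0 1 0 1 0 0
p1 (pos 1,3,5,7,9,11,13,15): XOR of data positions = 0⊕1⊕0⊕1⊕1⊕1⊕0 = 0
p2 (pos 2,3,6,7,10,11,14,15): XOR of data positions = 0⊕1⊕0⊕0⊕1⊕0⊕0 = 0
p4 (pos 4,5,6,7,12,13,14,15): XOR of data positions = 1⊕1⊕0⊕0⊕1⊕0⊕0 = 1
p8 (pos 8,9,10,11,12,13,14,15): XOR of data positions = 1⊕0⊕1⊕0⊕1⊕0⊕0 = 1
Codeword: 000111011010100

000111011010100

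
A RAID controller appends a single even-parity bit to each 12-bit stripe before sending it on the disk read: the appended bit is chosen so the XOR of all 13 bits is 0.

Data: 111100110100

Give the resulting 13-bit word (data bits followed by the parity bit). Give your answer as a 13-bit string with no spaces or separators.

1111001101001

XOR of the 12 data bits: 1⊕1⊕1⊕1⊕0⊕0⊕1⊕1⊕0⊕1⊕0⊕0 = 1
Parity bit = 1 (so all 13 bits XOR to 0).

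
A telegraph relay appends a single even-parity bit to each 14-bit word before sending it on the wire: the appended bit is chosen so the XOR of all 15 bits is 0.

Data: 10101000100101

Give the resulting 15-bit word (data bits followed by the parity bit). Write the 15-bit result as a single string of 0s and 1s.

XOR of the 14 data bits: 1⊕0⊕1⊕0⊕1⊕0⊕0⊕0⊕1⊕0⊕0⊕1⊕0⊕1 = 0
Parity bit = 0 (so all 15 bits XOR to 0).

101010001001010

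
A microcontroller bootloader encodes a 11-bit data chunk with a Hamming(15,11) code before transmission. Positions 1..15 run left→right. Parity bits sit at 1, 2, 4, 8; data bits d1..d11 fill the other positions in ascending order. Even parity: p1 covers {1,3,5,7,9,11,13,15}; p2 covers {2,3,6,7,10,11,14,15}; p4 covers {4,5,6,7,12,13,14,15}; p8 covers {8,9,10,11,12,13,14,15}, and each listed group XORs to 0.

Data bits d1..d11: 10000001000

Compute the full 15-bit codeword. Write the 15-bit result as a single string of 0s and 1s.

Place data at non-parity positions: p1 p2 1 p4 0 0 0 p8 0 0 0 1 0 0 0
p1 (pos 1,3,5,7,9,11,13,15): XOR of data positions = 1⊕0⊕0⊕0⊕0⊕0⊕0 = 1
p2 (pos 2,3,6,7,10,11,14,15): XOR of data positions = 1⊕0⊕0⊕0⊕0⊕0⊕0 = 1
p4 (pos 4,5,6,7,12,13,14,15): XOR of data positions = 0⊕0⊕0⊕1⊕0⊕0⊕0 = 1
p8 (pos 8,9,10,11,12,13,14,15): XOR of data positions = 0⊕0⊕0⊕1⊕0⊕0⊕0 = 1
Codeword: 111100010001000

111100010001000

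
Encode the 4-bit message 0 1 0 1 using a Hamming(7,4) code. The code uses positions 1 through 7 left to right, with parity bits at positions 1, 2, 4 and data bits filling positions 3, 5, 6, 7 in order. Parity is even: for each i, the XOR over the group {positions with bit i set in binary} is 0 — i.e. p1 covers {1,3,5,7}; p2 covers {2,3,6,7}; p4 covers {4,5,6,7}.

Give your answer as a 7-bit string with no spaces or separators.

0100101

Place data at non-parity positions: p1 p2 0 p4 1 0 1
p1 (pos 1,3,5,7): XOR of data positions = 0⊕1⊕1 = 0
p2 (pos 2,3,6,7): XOR of data positions = 0⊕0⊕1 = 1
p4 (pos 4,5,6,7): XOR of data positions = 1⊕0⊕1 = 0
Codeword: 0100101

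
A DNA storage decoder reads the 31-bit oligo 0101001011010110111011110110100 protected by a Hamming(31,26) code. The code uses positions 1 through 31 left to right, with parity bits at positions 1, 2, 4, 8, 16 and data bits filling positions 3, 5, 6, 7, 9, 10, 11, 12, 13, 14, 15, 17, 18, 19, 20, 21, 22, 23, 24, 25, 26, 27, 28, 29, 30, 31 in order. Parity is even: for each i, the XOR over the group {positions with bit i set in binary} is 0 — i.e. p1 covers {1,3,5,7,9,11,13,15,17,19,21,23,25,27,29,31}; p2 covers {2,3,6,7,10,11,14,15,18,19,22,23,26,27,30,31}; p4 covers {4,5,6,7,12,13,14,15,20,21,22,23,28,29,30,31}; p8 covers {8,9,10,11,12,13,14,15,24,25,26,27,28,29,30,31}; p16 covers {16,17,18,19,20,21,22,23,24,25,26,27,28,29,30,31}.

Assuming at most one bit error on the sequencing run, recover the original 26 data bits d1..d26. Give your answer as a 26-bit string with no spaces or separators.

s1 (pos 1,3,5,7,9,11,13,15,17,19,21,23,25,27,29,31): 0⊕0⊕0⊕1⊕1⊕0⊕0⊕1⊕1⊕1⊕1⊕1⊕0⊕1⊕1⊕0 = 1
s2 (pos 2,3,6,7,10,11,14,15,18,19,22,23,26,27,30,31): 1⊕0⊕0⊕1⊕1⊕0⊕1⊕1⊕1⊕1⊕1⊕1⊕1⊕1⊕0⊕0 = 1
s4 (pos 4,5,6,7,12,13,14,15,20,21,22,23,28,29,30,31): 1⊕0⊕0⊕1⊕1⊕0⊕1⊕1⊕0⊕1⊕1⊕1⊕0⊕1⊕0⊕0 = 1
s8 (pos 8,9,10,11,12,13,14,15,24,25,26,27,28,29,30,31): 0⊕1⊕1⊕0⊕1⊕0⊕1⊕1⊕1⊕0⊕1⊕1⊕0⊕1⊕0⊕0 = 1
s16 (pos 16,17,18,19,20,21,22,23,24,25,26,27,28,29,30,31): 0⊕1⊕1⊕1⊕0⊕1⊕1⊕1⊕1⊕0⊕1⊕1⊕0⊕1⊕0⊕0 = 0
Syndrome s16…s1 = 01111 → error at position 15.
Flip position 15: 0101001011010110111011110110100 → 0101001011010100111011110110100
Read data bits from positions 3,5,6,7,9,10,11,12,13,14,15,17,18,19,20,21,22,23,24,25,26,27,28,29,30,31: 00011101010111011110110100

00011101010111011110110100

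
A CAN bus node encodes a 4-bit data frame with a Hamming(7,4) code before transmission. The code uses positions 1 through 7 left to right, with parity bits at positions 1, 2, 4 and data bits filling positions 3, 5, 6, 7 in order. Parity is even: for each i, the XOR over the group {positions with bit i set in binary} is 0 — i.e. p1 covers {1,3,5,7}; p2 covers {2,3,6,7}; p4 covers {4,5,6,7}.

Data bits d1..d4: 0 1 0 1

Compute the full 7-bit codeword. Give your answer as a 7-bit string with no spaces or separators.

0100101

Place data at non-parity positions: p1 p2 0 p4 1 0 1
p1 (pos 1,3,5,7): XOR of data positions = 0⊕1⊕1 = 0
p2 (pos 2,3,6,7): XOR of data positions = 0⊕0⊕1 = 1
p4 (pos 4,5,6,7): XOR of data positions = 1⊕0⊕1 = 0
Codeword: 0100101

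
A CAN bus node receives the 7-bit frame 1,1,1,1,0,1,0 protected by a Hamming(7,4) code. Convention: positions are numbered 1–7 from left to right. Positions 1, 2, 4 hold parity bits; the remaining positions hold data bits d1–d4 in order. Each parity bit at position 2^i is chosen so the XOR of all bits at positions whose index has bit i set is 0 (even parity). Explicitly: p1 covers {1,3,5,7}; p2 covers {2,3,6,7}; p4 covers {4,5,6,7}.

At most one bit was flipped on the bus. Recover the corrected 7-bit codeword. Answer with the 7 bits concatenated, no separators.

s1 (pos 1,3,5,7): 1⊕1⊕0⊕0 = 0
s2 (pos 2,3,6,7): 1⊕1⊕1⊕0 = 1
s4 (pos 4,5,6,7): 1⊕0⊕1⊕0 = 0
Syndrome s4…s1 = 010 → error at position 2.
Flip position 2: 1111010 → 1011010

1011010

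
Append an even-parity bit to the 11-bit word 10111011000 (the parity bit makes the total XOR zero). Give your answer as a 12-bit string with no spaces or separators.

101110110000

XOR of the 11 data bits: 1⊕0⊕1⊕1⊕1⊕0⊕1⊕1⊕0⊕0⊕0 = 0
Parity bit = 0 (so all 12 bits XOR to 0).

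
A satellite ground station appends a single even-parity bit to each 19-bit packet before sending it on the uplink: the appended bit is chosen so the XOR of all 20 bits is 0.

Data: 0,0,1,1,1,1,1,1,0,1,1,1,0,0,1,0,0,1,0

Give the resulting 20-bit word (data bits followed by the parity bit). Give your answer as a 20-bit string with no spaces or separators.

00111111011100100101

XOR of the 19 data bits: 0⊕0⊕1⊕1⊕1⊕1⊕1⊕1⊕0⊕1⊕1⊕1⊕0⊕0⊕1⊕0⊕0⊕1⊕0 = 1
Parity bit = 1 (so all 20 bits XOR to 0).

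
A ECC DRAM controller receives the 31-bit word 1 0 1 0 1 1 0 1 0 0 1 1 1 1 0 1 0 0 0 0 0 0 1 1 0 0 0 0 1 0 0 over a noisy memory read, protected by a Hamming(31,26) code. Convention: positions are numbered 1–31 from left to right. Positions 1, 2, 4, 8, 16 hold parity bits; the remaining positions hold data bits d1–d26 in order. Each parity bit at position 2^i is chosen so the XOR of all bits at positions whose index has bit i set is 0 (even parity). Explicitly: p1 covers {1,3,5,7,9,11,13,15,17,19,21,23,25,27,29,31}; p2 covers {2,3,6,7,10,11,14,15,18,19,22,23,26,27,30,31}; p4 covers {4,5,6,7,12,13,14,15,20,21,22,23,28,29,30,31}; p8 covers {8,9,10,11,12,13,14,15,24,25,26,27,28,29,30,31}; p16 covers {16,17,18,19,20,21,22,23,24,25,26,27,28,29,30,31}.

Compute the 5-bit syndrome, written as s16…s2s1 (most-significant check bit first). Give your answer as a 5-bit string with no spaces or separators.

01111

s1 (pos 1,3,5,7,9,11,13,15,17,19,21,23,25,27,29,31): 1⊕1⊕1⊕0⊕0⊕1⊕1⊕0⊕0⊕0⊕0⊕1⊕0⊕0⊕1⊕0 = 1
s2 (pos 2,3,6,7,10,11,14,15,18,19,22,23,26,27,30,31): 0⊕1⊕1⊕0⊕0⊕1⊕1⊕0⊕0⊕0⊕0⊕1⊕0⊕0⊕0⊕0 = 1
s4 (pos 4,5,6,7,12,13,14,15,20,21,22,23,28,29,30,31): 0⊕1⊕1⊕0⊕1⊕1⊕1⊕0⊕0⊕0⊕0⊕1⊕0⊕1⊕0⊕0 = 1
s8 (pos 8,9,10,11,12,13,14,15,24,25,26,27,28,29,30,31): 1⊕0⊕0⊕1⊕1⊕1⊕1⊕0⊕1⊕0⊕0⊕0⊕0⊕1⊕0⊕0 = 1
s16 (pos 16,17,18,19,20,21,22,23,24,25,26,27,28,29,30,31): 1⊕0⊕0⊕0⊕0⊕0⊕0⊕1⊕1⊕0⊕0⊕0⊕0⊕1⊕0⊕0 = 0
Syndrome s16…s1 = 01111 → error at position 15.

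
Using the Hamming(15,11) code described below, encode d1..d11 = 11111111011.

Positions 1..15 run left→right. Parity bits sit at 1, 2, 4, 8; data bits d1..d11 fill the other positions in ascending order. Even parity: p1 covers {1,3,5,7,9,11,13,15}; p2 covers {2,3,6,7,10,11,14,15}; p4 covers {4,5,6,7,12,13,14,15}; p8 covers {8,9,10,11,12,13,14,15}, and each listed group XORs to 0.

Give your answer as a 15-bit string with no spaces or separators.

Place data at non-parity positions: p1 p2 1 p4 1 1 1 p8 1 1 1 1 0 1 1
p1 (pos 1,3,5,7,9,11,13,15): XOR of data positions = 1⊕1⊕1⊕1⊕1⊕0⊕1 = 0
p2 (pos 2,3,6,7,10,11,14,15): XOR of data positions = 1⊕1⊕1⊕1⊕1⊕1⊕1 = 1
p4 (pos 4,5,6,7,12,13,14,15): XOR of data positions = 1⊕1⊕1⊕1⊕0⊕1⊕1 = 0
p8 (pos 8,9,10,11,12,13,14,15): XOR of data positions = 1⊕1⊕1⊕1⊕0⊕1⊕1 = 0
Codeword: 011011101111011

011011101111011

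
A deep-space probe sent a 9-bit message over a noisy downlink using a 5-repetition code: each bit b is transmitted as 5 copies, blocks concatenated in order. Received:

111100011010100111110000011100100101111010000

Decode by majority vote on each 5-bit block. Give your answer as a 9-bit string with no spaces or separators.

100101010

Block 1 (11110): 4 ones → 1
Block 2 (00110): 2 ones → 0
Block 3 (10100): 2 ones → 0
Block 4 (11111): 5 ones → 1
Block 5 (00000): 0 ones → 0
Block 6 (11100): 3 ones → 1
Block 7 (10010): 2 ones → 0
Block 8 (11110): 4 ones → 1
Block 9 (10000): 1 one → 0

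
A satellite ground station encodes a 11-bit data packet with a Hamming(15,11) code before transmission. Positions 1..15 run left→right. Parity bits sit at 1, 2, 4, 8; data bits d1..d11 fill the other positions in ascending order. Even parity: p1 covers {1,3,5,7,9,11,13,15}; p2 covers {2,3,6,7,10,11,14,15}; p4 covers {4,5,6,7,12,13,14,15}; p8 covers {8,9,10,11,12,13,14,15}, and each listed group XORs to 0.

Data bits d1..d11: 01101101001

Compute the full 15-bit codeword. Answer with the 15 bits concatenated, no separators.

110011001101001

Place data at non-parity positions: p1 p2 0 p4 1 1 0 p8 1 1 0 1 0 0 1
p1 (pos 1,3,5,7,9,11,13,15): XOR of data positions = 0⊕1⊕0⊕1⊕0⊕0⊕1 = 1
p2 (pos 2,3,6,7,10,11,14,15): XOR of data positions = 0⊕1⊕0⊕1⊕0⊕0⊕1 = 1
p4 (pos 4,5,6,7,12,13,14,15): XOR of data positions = 1⊕1⊕0⊕1⊕0⊕0⊕1 = 0
p8 (pos 8,9,10,11,12,13,14,15): XOR of data positions = 1⊕1⊕0⊕1⊕0⊕0⊕1 = 0
Codeword: 110011001101001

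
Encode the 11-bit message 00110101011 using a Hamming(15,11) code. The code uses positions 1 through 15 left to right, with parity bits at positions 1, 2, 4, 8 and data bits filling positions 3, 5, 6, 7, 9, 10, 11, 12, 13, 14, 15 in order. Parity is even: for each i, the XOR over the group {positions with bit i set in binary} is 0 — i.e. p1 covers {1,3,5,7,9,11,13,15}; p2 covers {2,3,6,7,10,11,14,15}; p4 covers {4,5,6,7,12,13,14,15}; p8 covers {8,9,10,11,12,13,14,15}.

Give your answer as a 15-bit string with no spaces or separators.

010101100101011

Place data at non-parity positions: p1 p2 0 p4 0 1 1 p8 0 1 0 1 0 1 1
p1 (pos 1,3,5,7,9,11,13,15): XOR of data positions = 0⊕0⊕1⊕0⊕0⊕0⊕1 = 0
p2 (pos 2,3,6,7,10,11,14,15): XOR of data positions = 0⊕1⊕1⊕1⊕0⊕1⊕1 = 1
p4 (pos 4,5,6,7,12,13,14,15): XOR of data positions = 0⊕1⊕1⊕1⊕0⊕1⊕1 = 1
p8 (pos 8,9,10,11,12,13,14,15): XOR of data positions = 0⊕1⊕0⊕1⊕0⊕1⊕1 = 0
Codeword: 010101100101011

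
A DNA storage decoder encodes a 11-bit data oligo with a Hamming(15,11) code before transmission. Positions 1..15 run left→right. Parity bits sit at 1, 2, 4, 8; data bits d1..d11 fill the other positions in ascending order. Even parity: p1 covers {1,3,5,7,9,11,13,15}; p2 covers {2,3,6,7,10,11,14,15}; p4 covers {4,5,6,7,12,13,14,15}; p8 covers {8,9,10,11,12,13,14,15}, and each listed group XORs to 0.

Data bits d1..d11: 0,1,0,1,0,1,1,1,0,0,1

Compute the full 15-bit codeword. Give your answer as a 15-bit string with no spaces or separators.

000010100111001

Place data at non-parity positions: p1 p2 0 p4 1 0 1 p8 0 1 1 1 0 0 1
p1 (pos 1,3,5,7,9,11,13,15): XOR of data positions = 0⊕1⊕1⊕0⊕1⊕0⊕1 = 0
p2 (pos 2,3,6,7,10,11,14,15): XOR of data positions = 0⊕0⊕1⊕1⊕1⊕0⊕1 = 0
p4 (pos 4,5,6,7,12,13,14,15): XOR of data positions = 1⊕0⊕1⊕1⊕0⊕0⊕1 = 0
p8 (pos 8,9,10,11,12,13,14,15): XOR of data positions = 0⊕1⊕1⊕1⊕0⊕0⊕1 = 0
Codeword: 000010100111001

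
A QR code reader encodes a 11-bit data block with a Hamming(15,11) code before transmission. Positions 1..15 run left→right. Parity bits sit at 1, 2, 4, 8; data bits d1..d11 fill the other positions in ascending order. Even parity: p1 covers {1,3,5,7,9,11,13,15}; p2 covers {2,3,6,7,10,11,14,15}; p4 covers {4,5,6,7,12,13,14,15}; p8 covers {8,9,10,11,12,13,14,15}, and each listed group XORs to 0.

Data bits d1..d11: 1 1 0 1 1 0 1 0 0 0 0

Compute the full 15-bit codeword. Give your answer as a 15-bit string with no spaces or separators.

111010101010000

Place data at non-parity positions: p1 p2 1 p4 1 0 1 p8 1 0 1 0 0 0 0
p1 (pos 1,3,5,7,9,11,13,15): XOR of data positions = 1⊕1⊕1⊕1⊕1⊕0⊕0 = 1
p2 (pos 2,3,6,7,10,11,14,15): XOR of data positions = 1⊕0⊕1⊕0⊕1⊕0⊕0 = 1
p4 (pos 4,5,6,7,12,13,14,15): XOR of data positions = 1⊕0⊕1⊕0⊕0⊕0⊕0 = 0
p8 (pos 8,9,10,11,12,13,14,15): XOR of data positions = 1⊕0⊕1⊕0⊕0⊕0⊕0 = 0
Codeword: 111010101010000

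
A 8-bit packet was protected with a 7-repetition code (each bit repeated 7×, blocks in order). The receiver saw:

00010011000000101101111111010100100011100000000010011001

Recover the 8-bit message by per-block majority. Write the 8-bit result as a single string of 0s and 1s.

Block 1 (0001001): 2 ones → 0
Block 2 (1000000): 1 one → 0
Block 3 (1011011): 5 ones → 1
Block 4 (1111101): 6 ones → 1
Block 5 (0100100): 2 ones → 0
Block 6 (0111000): 3 ones → 0
Block 7 (0000001): 1 one → 0
Block 8 (0011001): 3 ones → 0

00110000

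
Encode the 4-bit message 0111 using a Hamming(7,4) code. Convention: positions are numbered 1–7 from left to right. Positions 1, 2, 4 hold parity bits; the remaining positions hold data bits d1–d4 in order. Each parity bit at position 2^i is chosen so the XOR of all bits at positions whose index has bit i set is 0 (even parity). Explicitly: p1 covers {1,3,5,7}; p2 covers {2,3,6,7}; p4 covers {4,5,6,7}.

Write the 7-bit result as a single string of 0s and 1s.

Place data at non-parity positions: p1 p2 0 p4 1 1 1
p1 (pos 1,3,5,7): XOR of data positions = 0⊕1⊕1 = 0
p2 (pos 2,3,6,7): XOR of data positions = 0⊕1⊕1 = 0
p4 (pos 4,5,6,7): XOR of data positions = 1⊕1⊕1 = 1
Codeword: 0001111

0001111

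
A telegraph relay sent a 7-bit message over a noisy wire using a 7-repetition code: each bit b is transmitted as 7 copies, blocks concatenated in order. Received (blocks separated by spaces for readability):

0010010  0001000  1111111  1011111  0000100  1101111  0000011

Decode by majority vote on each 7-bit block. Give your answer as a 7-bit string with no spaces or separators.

0011010

Block 1 (0010010): 2 ones → 0
Block 2 (0001000): 1 one → 0
Block 3 (1111111): 7 ones → 1
Block 4 (1011111): 6 ones → 1
Block 5 (0000100): 1 one → 0
Block 6 (1101111): 6 ones → 1
Block 7 (0000011): 2 ones → 0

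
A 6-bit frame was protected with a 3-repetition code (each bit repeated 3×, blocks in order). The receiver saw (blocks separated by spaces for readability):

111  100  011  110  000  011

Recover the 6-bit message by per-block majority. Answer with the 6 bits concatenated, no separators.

Block 1 (111): 3 ones → 1
Block 2 (100): 1 one → 0
Block 3 (011): 2 ones → 1
Block 4 (110): 2 ones → 1
Block 5 (000): 0 ones → 0
Block 6 (011): 2 ones → 1

101101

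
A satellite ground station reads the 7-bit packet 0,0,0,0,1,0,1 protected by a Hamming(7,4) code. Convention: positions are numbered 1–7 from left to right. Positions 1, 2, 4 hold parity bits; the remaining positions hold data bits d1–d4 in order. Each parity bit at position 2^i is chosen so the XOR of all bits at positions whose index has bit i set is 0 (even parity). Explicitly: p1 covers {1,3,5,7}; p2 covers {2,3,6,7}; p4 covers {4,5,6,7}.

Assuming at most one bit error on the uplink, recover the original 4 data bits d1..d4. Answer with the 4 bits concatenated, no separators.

0101

s1 (pos 1,3,5,7): 0⊕0⊕1⊕1 = 0
s2 (pos 2,3,6,7): 0⊕0⊕0⊕1 = 1
s4 (pos 4,5,6,7): 0⊕1⊕0⊕1 = 0
Syndrome s4…s1 = 010 → error at position 2.
Flip position 2: 0000101 → 0100101
Read data bits from positions 3,5,6,7: 0101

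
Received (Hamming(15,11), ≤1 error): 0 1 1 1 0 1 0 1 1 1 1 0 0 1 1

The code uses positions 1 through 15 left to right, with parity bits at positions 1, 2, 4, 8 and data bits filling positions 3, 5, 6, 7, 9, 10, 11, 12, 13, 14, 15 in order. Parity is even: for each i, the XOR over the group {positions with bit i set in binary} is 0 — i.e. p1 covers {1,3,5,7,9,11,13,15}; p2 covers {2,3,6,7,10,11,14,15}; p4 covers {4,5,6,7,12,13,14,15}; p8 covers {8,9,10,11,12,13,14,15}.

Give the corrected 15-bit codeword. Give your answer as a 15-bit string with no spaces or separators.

001101011110011

s1 (pos 1,3,5,7,9,11,13,15): 0⊕1⊕0⊕0⊕1⊕1⊕0⊕1 = 0
s2 (pos 2,3,6,7,10,11,14,15): 1⊕1⊕1⊕0⊕1⊕1⊕1⊕1 = 1
s4 (pos 4,5,6,7,12,13,14,15): 1⊕0⊕1⊕0⊕0⊕0⊕1⊕1 = 0
s8 (pos 8,9,10,11,12,13,14,15): 1⊕1⊕1⊕1⊕0⊕0⊕1⊕1 = 0
Syndrome s8…s1 = 0010 → error at position 2.
Flip position 2: 011101011110011 → 001101011110011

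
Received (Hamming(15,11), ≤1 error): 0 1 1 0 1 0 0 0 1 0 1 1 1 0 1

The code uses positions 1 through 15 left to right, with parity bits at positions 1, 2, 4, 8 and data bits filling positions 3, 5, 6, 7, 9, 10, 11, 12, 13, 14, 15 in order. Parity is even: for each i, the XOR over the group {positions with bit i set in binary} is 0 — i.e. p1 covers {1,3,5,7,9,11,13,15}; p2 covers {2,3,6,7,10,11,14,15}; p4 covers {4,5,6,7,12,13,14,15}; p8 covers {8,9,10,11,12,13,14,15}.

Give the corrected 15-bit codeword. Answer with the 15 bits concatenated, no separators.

s1 (pos 1,3,5,7,9,11,13,15): 0⊕1⊕1⊕0⊕1⊕1⊕1⊕1 = 0
s2 (pos 2,3,6,7,10,11,14,15): 1⊕1⊕0⊕0⊕0⊕1⊕0⊕1 = 0
s4 (pos 4,5,6,7,12,13,14,15): 0⊕1⊕0⊕0⊕1⊕1⊕0⊕1 = 0
s8 (pos 8,9,10,11,12,13,14,15): 0⊕1⊕0⊕1⊕1⊕1⊕0⊕1 = 1
Syndrome s8…s1 = 1000 → error at position 8.
Flip position 8: 011010001011101 → 011010011011101

011010011011101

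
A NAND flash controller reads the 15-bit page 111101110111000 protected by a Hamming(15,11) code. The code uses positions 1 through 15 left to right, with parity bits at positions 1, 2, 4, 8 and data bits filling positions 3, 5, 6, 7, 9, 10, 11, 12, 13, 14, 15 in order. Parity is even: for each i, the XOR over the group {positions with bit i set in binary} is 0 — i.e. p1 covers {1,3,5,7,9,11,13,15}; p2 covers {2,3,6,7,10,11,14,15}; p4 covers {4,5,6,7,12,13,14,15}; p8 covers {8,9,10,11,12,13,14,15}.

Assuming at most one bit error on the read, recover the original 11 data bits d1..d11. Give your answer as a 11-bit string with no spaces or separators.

10110111000

s1 (pos 1,3,5,7,9,11,13,15): 1⊕1⊕0⊕1⊕0⊕1⊕0⊕0 = 0
s2 (pos 2,3,6,7,10,11,14,15): 1⊕1⊕1⊕1⊕1⊕1⊕0⊕0 = 0
s4 (pos 4,5,6,7,12,13,14,15): 1⊕0⊕1⊕1⊕1⊕0⊕0⊕0 = 0
s8 (pos 8,9,10,11,12,13,14,15): 1⊕0⊕1⊕1⊕1⊕0⊕0⊕0 = 0
Syndrome s8…s1 = 0000 → no error.
Read data bits from positions 3,5,6,7,9,10,11,12,13,14,15: 10110111000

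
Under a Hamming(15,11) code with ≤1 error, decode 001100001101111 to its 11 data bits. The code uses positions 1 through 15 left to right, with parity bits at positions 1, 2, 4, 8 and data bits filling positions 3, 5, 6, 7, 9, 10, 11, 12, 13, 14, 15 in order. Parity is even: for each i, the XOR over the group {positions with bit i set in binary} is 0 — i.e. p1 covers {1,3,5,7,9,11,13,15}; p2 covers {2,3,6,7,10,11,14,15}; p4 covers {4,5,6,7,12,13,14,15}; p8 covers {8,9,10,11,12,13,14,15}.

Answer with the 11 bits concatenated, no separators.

s1 (pos 1,3,5,7,9,11,13,15): 0⊕1⊕0⊕0⊕1⊕0⊕1⊕1 = 0
s2 (pos 2,3,6,7,10,11,14,15): 0⊕1⊕0⊕0⊕1⊕0⊕1⊕1 = 0
s4 (pos 4,5,6,7,12,13,14,15): 1⊕0⊕0⊕0⊕1⊕1⊕1⊕1 = 1
s8 (pos 8,9,10,11,12,13,14,15): 0⊕1⊕1⊕0⊕1⊕1⊕1⊕1 = 0
Syndrome s8…s1 = 0100 → error at position 4.
Flip position 4: 001100001101111 → 001000001101111
Read data bits from positions 3,5,6,7,9,10,11,12,13,14,15: 10001101111

10001101111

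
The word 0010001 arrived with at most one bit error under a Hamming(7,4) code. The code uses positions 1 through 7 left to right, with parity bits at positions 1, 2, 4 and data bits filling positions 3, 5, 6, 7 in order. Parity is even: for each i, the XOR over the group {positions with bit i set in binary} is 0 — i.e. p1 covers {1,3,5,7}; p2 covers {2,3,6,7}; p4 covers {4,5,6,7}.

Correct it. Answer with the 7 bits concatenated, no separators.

0011001

s1 (pos 1,3,5,7): 0⊕1⊕0⊕1 = 0
s2 (pos 2,3,6,7): 0⊕1⊕0⊕1 = 0
s4 (pos 4,5,6,7): 0⊕0⊕0⊕1 = 1
Syndrome s4…s1 = 100 → error at position 4.
Flip position 4: 0010001 → 0011001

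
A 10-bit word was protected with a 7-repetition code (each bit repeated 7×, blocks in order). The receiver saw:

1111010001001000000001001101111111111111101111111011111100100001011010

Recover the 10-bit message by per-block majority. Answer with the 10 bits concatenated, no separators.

1001111101

Block 1 (1111010): 5 ones → 1
Block 2 (0010010): 2 ones → 0
Block 3 (0000000): 0 ones → 0
Block 4 (1001101): 4 ones → 1
Block 5 (1111111): 7 ones → 1
Block 6 (1111110): 6 ones → 1
Block 7 (1111111): 7 ones → 1
Block 8 (0111111): 6 ones → 1
Block 9 (0010000): 1 one → 0
Block 10 (1011010): 4 ones → 1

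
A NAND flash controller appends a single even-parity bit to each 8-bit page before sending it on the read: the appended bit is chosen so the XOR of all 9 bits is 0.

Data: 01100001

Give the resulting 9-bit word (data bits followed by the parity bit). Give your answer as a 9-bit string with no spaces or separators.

XOR of the 8 data bits: 0⊕1⊕1⊕0⊕0⊕0⊕0⊕1 = 1
Parity bit = 1 (so all 9 bits XOR to 0).

011000011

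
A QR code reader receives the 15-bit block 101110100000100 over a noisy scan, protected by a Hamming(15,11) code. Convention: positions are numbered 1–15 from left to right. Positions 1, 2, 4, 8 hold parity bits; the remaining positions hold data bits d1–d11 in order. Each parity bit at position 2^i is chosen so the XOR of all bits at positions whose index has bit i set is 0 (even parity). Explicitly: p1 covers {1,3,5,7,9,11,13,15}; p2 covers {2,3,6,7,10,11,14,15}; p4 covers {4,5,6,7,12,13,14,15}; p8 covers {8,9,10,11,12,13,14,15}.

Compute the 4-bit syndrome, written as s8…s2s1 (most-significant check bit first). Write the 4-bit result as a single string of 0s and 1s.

1001

s1 (pos 1,3,5,7,9,11,13,15): 1⊕1⊕1⊕1⊕0⊕0⊕1⊕0 = 1
s2 (pos 2,3,6,7,10,11,14,15): 0⊕1⊕0⊕1⊕0⊕0⊕0⊕0 = 0
s4 (pos 4,5,6,7,12,13,14,15): 1⊕1⊕0⊕1⊕0⊕1⊕0⊕0 = 0
s8 (pos 8,9,10,11,12,13,14,15): 0⊕0⊕0⊕0⊕0⊕1⊕0⊕0 = 1
Syndrome s8…s1 = 1001 → error at position 9.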